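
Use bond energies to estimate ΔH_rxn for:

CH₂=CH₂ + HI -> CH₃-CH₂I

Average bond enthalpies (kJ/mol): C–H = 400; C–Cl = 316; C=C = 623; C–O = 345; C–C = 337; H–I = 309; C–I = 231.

Bonds broken (reactants):
  C–H: 4 × 400 = 1600
  C=C: 1 × 623 = 623
  H–I: 1 × 309 = 309
  Σ(broken) = 2532 kJ
Bonds formed (products):
  C–C: 1 × 337 = 337
  C–H: 5 × 400 = 2000
  C–I: 1 × 231 = 231
  Σ(formed) = 2568 kJ
ΔH = Σ(broken) − Σ(formed) = 2532 − 2568 = −36 kJ

ΔH ≈ −36 kJ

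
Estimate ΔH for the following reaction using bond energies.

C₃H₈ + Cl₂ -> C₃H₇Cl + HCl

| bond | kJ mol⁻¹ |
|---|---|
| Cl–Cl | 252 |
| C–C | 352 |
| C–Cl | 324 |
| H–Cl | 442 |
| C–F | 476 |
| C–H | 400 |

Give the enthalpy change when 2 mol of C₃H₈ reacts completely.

Bonds broken (reactants):
  C–C: 2 × 352 = 704
  C–H: 8 × 400 = 3200
  Cl–Cl: 1 × 252 = 252
  Σ(broken) = 4156 kJ
Bonds formed (products):
  C–C: 2 × 352 = 704
  C–Cl: 1 × 324 = 324
  C–H: 7 × 400 = 2800
  H–Cl: 1 × 442 = 442
  Σ(formed) = 4270 kJ
ΔH = Σ(broken) − Σ(formed) = 4156 − 4270 = −114 kJ
For 2× the reaction as written: 2 × (−114) = −228 kJ

ΔH = −228 kJ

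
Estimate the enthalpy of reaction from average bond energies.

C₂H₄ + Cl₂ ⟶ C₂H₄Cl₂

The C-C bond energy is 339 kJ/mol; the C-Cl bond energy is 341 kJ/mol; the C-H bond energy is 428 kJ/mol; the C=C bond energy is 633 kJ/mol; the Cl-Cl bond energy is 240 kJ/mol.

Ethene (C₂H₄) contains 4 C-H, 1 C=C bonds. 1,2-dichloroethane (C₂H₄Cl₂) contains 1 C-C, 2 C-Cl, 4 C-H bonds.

Bonds broken (reactants):
  C-H: 4 × 428 = 1712
  C=C: 1 × 633 = 633
  Cl-Cl: 1 × 240 = 240
  Σ(broken) = 2585 kJ
Bonds formed (products):
  C-C: 1 × 339 = 339
  C-Cl: 2 × 341 = 682
  C-H: 4 × 428 = 1712
  Σ(formed) = 2733 kJ
ΔH = Σ(broken) − Σ(formed) = 2585 − 2733 = −148 kJ

ΔH ≈ −148 kJ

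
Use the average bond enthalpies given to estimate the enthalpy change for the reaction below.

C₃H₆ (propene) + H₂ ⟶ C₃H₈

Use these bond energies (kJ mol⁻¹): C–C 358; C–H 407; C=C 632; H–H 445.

ΔH ≈ −95 kJ

Bonds broken (reactants):
  C–C: 1 × 358 = 358
  C–H: 6 × 407 = 2442
  C=C: 1 × 632 = 632
  H–H: 1 × 445 = 445
  Σ(broken) = 3877 kJ
Bonds formed (products):
  C–C: 2 × 358 = 716
  C–H: 8 × 407 = 3256
  Σ(formed) = 3972 kJ
ΔH = Σ(broken) − Σ(formed) = 3877 − 3972 = −95 kJ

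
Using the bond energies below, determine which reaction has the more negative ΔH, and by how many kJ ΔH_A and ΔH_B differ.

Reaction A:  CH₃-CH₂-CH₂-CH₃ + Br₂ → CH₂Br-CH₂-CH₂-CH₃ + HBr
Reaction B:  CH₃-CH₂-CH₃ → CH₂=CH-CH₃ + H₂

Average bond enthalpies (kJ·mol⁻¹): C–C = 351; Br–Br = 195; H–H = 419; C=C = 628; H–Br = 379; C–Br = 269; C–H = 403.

Reaction A:
  Bonds broken (reactants):
    Br–Br: 1 × 195 = 195
    C–C: 3 × 351 = 1053
    C–H: 10 × 403 = 4030
    Σ(broken) = 5278 kJ
  Bonds formed (products):
    C–Br: 1 × 269 = 269
    C–C: 3 × 351 = 1053
    C–H: 9 × 403 = 3627
    H–Br: 1 × 379 = 379
    Σ(formed) = 5328 kJ
  ΔH_A = 5278 − 5328 = −50 kJ
Reaction B:
  Bonds broken (reactants):
    C–C: 2 × 351 = 702
    C–H: 8 × 403 = 3224
    Σ(broken) = 3926 kJ
  Bonds formed (products):
    C–C: 1 × 351 = 351
    C–H: 6 × 403 = 2418
    C=C: 1 × 628 = 628
    H–H: 1 × 419 = 419
    Σ(formed) = 3816 kJ
  ΔH_B = 3926 − 3816 = +110 kJ
ΔH_A − ΔH_B = −160 kJ, so reaction A has the more negative ΔH; |ΔH_A − ΔH_B| = 160 kJ.

Reaction A, by 160 kJ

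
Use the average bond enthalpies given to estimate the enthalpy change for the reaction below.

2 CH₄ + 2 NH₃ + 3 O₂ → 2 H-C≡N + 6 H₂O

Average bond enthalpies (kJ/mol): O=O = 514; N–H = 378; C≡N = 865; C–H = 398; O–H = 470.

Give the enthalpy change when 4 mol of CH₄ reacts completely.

ΔH = −2344 kJ

Bonds broken (reactants):
  C–H: 8 × 398 = 3184
  N–H: 6 × 378 = 2268
  O=O: 3 × 514 = 1542
  Σ(broken) = 6994 kJ
Bonds formed (products):
  C≡N: 2 × 865 = 1730
  C–H: 2 × 398 = 796
  O–H: 12 × 470 = 5640
  Σ(formed) = 8166 kJ
ΔH = Σ(broken) − Σ(formed) = 6994 − 8166 = −1172 kJ
For 2× the reaction as written: 2 × (−1172) = −2344 kJ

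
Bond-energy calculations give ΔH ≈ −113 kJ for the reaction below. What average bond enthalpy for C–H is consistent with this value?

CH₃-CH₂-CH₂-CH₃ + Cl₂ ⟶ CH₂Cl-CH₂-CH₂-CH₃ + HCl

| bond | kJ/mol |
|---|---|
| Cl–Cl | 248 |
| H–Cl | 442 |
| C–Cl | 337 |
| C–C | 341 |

D(C–H) ≈ 418 kJ/mol

Let D be the C–H bond energy.
Σ(broken) = 3×341 + 10×D + 1×248 = 1271 + 10D
Σ(formed) = 3×341 + 1×337 + 9×D + 1×442 = 1802 + 9D
ΔH = Σ(broken) − Σ(formed) = (1271 + 10D) − (1802 + 9D) = −531 + D
Setting this equal to −113 kJ gives D = 418 kJ/mol.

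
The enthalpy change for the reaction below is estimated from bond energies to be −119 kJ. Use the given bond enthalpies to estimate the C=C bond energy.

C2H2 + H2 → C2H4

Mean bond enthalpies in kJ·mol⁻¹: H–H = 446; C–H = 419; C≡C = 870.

D(C=C) ≈ 597 kJ/mol

Let D be the C=C bond energy.
Σ(broken) = 1×870 + 2×419 + 1×446 = 2154
Σ(formed) = 4×419 + 1×D = 1676 + D
ΔH = Σ(broken) − Σ(formed) = (2154) − (1676 + D) = +478 − D
Setting this equal to −119 kJ gives D = 597 kJ/mol.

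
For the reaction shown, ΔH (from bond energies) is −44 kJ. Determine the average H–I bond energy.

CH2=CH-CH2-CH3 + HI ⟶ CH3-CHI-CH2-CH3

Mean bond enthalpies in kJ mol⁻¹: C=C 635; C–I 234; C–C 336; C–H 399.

D(H–I) ≈ 290 kJ/mol

Let D be the H–I bond energy.
Σ(broken) = 2×336 + 8×399 + 1×635 + 1×D = 4499 + D
Σ(formed) = 3×336 + 9×399 + 1×234 = 4833
ΔH = Σ(broken) − Σ(formed) = (4499 + D) − (4833) = −334 + D
Setting this equal to −44 kJ gives D = 290 kJ/mol.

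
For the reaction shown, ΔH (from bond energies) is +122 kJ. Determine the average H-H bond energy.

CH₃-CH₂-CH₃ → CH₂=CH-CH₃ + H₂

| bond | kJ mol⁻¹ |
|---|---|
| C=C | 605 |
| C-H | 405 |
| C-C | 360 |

D(H-H) ≈ 443 kJ/mol

Let D be the H-H bond energy.
Σ(broken) = 2×360 + 8×405 = 3960
Σ(formed) = 1×360 + 6×405 + 1×605 + 1×D = 3395 + D
ΔH = Σ(broken) − Σ(formed) = (3960) − (3395 + D) = +565 − D
Setting this equal to +122 kJ gives D = 443 kJ/mol.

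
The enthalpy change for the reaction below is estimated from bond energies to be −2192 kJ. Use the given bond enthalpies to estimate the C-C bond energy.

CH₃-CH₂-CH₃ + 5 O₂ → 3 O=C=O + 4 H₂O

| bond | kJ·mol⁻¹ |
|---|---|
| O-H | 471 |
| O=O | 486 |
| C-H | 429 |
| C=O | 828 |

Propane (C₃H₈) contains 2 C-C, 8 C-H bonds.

Let D be the C-C bond energy.
Σ(broken) = 2×D + 8×429 + 5×486 = 5862 + 2D
Σ(formed) = 6×828 + 8×471 = 8736
ΔH = Σ(broken) − Σ(formed) = (5862 + 2D) − (8736) = −2874 + 2D
Setting this equal to −2192 kJ gives 2D = 682, so D = 341 kJ/mol.

D(C-C) ≈ 341 kJ/mol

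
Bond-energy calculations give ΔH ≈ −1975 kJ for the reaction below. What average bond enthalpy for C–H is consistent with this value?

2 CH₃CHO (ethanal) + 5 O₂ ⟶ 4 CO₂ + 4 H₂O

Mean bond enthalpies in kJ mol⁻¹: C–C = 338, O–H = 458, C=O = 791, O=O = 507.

D(C–H) ≈ 403 kJ/mol

Let D be the C–H bond energy.
Σ(broken) = 2×338 + 8×D + 2×791 + 5×507 = 4793 + 8D
Σ(formed) = 8×791 + 8×458 = 9992
ΔH = Σ(broken) − Σ(formed) = (4793 + 8D) − (9992) = −5199 + 8D
Setting this equal to −1975 kJ gives 8D = 3224, so D = 403 kJ/mol.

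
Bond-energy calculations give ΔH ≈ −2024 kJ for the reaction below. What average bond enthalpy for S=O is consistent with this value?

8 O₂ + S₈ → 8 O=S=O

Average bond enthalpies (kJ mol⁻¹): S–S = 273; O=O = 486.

D(S=O) ≈ 506 kJ/mol

Let D be the S=O bond energy.
Σ(broken) = 8×486 + 8×273 = 6072
Σ(formed) = 16×D = 16D
ΔH = Σ(broken) − Σ(formed) = (6072) − (16D) = +6072 − 16D
Setting this equal to −2024 kJ gives 16D = 8096, so D = 506 kJ/mol.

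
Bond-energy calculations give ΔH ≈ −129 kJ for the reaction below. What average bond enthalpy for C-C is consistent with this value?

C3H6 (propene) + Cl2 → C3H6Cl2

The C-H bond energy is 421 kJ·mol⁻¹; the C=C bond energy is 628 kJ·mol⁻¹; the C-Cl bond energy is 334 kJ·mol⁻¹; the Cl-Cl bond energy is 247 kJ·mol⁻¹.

D(C-C) ≈ 336 kJ/mol

Let D be the C-C bond energy.
Σ(broken) = 1×D + 6×421 + 1×628 + 1×247 = 3401 + D
Σ(formed) = 2×D + 2×334 + 6×421 = 3194 + 2D
ΔH = Σ(broken) − Σ(formed) = (3401 + D) − (3194 + 2D) = +207 − D
Setting this equal to −129 kJ gives D = 336 kJ/mol.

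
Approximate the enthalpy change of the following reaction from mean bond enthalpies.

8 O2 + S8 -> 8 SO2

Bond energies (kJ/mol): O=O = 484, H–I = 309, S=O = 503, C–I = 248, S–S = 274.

Bonds broken (reactants):
  O=O: 8 × 484 = 3872
  S–S: 8 × 274 = 2192
  Σ(broken) = 6064 kJ
Bonds formed (products):
  S=O: 16 × 503 = 8048
  Σ(formed) = 8048 kJ
ΔH = Σ(broken) − Σ(formed) = 6064 − 8048 = −1984 kJ

ΔH ≈ −1984 kJ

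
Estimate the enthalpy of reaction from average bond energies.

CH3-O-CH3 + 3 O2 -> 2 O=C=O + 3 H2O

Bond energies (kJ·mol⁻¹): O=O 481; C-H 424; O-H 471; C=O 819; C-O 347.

Bonds broken (reactants):
  C-H: 6 × 424 = 2544
  C-O: 2 × 347 = 694
  O=O: 3 × 481 = 1443
  Σ(broken) = 4681 kJ
Bonds formed (products):
  C=O: 4 × 819 = 3276
  O-H: 6 × 471 = 2826
  Σ(formed) = 6102 kJ
ΔH = Σ(broken) − Σ(formed) = 4681 − 6102 = −1421 kJ

ΔH ≈ −1421 kJ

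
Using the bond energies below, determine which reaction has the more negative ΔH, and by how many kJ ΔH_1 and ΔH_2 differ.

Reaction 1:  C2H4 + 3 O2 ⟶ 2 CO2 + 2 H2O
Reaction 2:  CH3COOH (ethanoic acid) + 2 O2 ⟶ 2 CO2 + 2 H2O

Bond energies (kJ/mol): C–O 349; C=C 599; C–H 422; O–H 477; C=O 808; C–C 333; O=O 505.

Reaction 1, by 441 kJ

Reaction 1:
  Bonds broken (reactants):
    C–H: 4 × 422 = 1688
    C=C: 1 × 599 = 599
    O=O: 3 × 505 = 1515
    Σ(broken) = 3802 kJ
  Bonds formed (products):
    C=O: 4 × 808 = 3232
    O–H: 4 × 477 = 1908
    Σ(formed) = 5140 kJ
  ΔH_1 = 3802 − 5140 = −1338 kJ
Reaction 2:
  Bonds broken (reactants):
    C–C: 1 × 333 = 333
    C–H: 3 × 422 = 1266
    C–O: 1 × 349 = 349
    C=O: 1 × 808 = 808
    O–H: 1 × 477 = 477
    O=O: 2 × 505 = 1010
    Σ(broken) = 4243 kJ
  Bonds formed (products):
    C=O: 4 × 808 = 3232
    O–H: 4 × 477 = 1908
    Σ(formed) = 5140 kJ
  ΔH_2 = 4243 − 5140 = −897 kJ
ΔH_1 − ΔH_2 = −441 kJ, so reaction 1 has the more negative ΔH; |ΔH_1 − ΔH_2| = 441 kJ.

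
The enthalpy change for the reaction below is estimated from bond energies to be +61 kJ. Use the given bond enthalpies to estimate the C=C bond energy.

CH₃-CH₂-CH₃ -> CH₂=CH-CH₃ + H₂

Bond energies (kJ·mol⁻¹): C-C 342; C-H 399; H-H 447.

D(C=C) ≈ 632 kJ/mol

Let D be the C=C bond energy.
Σ(broken) = 2×342 + 8×399 = 3876
Σ(formed) = 1×342 + 6×399 + 1×D + 1×447 = 3183 + D
ΔH = Σ(broken) − Σ(formed) = (3876) − (3183 + D) = +693 − D
Setting this equal to +61 kJ gives D = 632 kJ/mol.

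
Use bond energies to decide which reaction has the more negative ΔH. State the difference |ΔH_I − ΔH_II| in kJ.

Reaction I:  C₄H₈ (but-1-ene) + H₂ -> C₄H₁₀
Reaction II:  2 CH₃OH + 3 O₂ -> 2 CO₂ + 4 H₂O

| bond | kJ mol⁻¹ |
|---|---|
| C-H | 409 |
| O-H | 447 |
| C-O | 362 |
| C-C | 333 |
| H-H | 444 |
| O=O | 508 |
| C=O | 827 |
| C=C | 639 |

Reaction I:
  Bonds broken (reactants):
    C-C: 2 × 333 = 666
    C-H: 8 × 409 = 3272
    C=C: 1 × 639 = 639
    H-H: 1 × 444 = 444
    Σ(broken) = 5021 kJ
  Bonds formed (products):
    C-C: 3 × 333 = 999
    C-H: 10 × 409 = 4090
    Σ(formed) = 5089 kJ
  ΔH_I = 5021 − 5089 = −68 kJ
Reaction II:
  Bonds broken (reactants):
    C-H: 6 × 409 = 2454
    C-O: 2 × 362 = 724
    O-H: 2 × 447 = 894
    O=O: 3 × 508 = 1524
    Σ(broken) = 5596 kJ
  Bonds formed (products):
    C=O: 4 × 827 = 3308
    O-H: 8 × 447 = 3576
    Σ(formed) = 6884 kJ
  ΔH_II = 5596 − 6884 = −1288 kJ
ΔH_I − ΔH_II = +1220 kJ, so reaction II has the more negative ΔH; |ΔH_I − ΔH_II| = 1220 kJ.

Reaction II, by 1220 kJ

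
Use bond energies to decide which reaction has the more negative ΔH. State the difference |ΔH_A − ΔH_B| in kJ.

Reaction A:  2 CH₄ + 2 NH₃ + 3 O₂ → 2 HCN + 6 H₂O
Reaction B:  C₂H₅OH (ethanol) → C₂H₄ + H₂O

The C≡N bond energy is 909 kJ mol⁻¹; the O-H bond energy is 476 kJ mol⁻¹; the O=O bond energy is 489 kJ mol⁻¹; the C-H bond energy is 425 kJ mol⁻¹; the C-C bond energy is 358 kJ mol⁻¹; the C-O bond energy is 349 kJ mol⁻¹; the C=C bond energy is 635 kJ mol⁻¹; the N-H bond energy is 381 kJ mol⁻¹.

Reaction A:
  Bonds broken (reactants):
    C-H: 8 × 425 = 3400
    N-H: 6 × 381 = 2286
    O=O: 3 × 489 = 1467
    Σ(broken) = 7153 kJ
  Bonds formed (products):
    C≡N: 2 × 909 = 1818
    C-H: 2 × 425 = 850
    O-H: 12 × 476 = 5712
    Σ(formed) = 8380 kJ
  ΔH_A = 7153 − 8380 = −1227 kJ
Reaction B:
  Bonds broken (reactants):
    C-C: 1 × 358 = 358
    C-H: 5 × 425 = 2125
    C-O: 1 × 349 = 349
    O-H: 1 × 476 = 476
    Σ(broken) = 3308 kJ
  Bonds formed (products):
    C-H: 4 × 425 = 1700
    C=C: 1 × 635 = 635
    O-H: 2 × 476 = 952
    Σ(formed) = 3287 kJ
  ΔH_B = 3308 − 3287 = +21 kJ
ΔH_A − ΔH_B = −1248 kJ, so reaction A has the more negative ΔH; |ΔH_A − ΔH_B| = 1248 kJ.

Reaction A, by 1248 kJ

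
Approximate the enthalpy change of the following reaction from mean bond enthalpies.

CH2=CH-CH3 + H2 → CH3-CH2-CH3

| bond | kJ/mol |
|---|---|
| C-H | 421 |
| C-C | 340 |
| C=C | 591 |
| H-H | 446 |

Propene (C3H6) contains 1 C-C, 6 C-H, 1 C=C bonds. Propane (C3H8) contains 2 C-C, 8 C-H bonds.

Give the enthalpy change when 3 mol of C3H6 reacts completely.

ΔH = −435 kJ

Bonds broken (reactants):
  C-C: 1 × 340 = 340
  C-H: 6 × 421 = 2526
  C=C: 1 × 591 = 591
  H-H: 1 × 446 = 446
  Σ(broken) = 3903 kJ
Bonds formed (products):
  C-C: 2 × 340 = 680
  C-H: 8 × 421 = 3368
  Σ(formed) = 4048 kJ
ΔH = Σ(broken) − Σ(formed) = 3903 − 4048 = −145 kJ
For 3× the reaction as written: 3 × (−145) = −435 kJ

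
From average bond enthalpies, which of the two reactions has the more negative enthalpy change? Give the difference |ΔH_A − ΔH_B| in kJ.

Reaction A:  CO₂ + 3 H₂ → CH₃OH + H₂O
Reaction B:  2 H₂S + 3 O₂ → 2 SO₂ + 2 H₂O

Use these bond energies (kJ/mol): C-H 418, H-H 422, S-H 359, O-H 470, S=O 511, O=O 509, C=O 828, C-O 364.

Reaction B, by 855 kJ

Reaction A:
  Bonds broken (reactants):
    C=O: 2 × 828 = 1656
    H-H: 3 × 422 = 1266
    Σ(broken) = 2922 kJ
  Bonds formed (products):
    C-H: 3 × 418 = 1254
    C-O: 1 × 364 = 364
    O-H: 3 × 470 = 1410
    Σ(formed) = 3028 kJ
  ΔH_A = 2922 − 3028 = −106 kJ
Reaction B:
  Bonds broken (reactants):
    O=O: 3 × 509 = 1527
    S-H: 4 × 359 = 1436
    Σ(broken) = 2963 kJ
  Bonds formed (products):
    O-H: 4 × 470 = 1880
    S=O: 4 × 511 = 2044
    Σ(formed) = 3924 kJ
  ΔH_B = 2963 − 3924 = −961 kJ
ΔH_A − ΔH_B = +855 kJ, so reaction B has the more negative ΔH; |ΔH_A − ΔH_B| = 855 kJ.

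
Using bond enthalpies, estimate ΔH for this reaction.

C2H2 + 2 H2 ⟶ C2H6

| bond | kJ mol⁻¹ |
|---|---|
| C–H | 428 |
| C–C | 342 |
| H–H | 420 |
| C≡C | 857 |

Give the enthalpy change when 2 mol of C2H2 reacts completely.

Bonds broken (reactants):
  C≡C: 1 × 857 = 857
  C–H: 2 × 428 = 856
  H–H: 2 × 420 = 840
  Σ(broken) = 2553 kJ
Bonds formed (products):
  C–C: 1 × 342 = 342
  C–H: 6 × 428 = 2568
  Σ(formed) = 2910 kJ
ΔH = Σ(broken) − Σ(formed) = 2553 − 2910 = −357 kJ
For 2× the reaction as written: 2 × (−357) = −714 kJ

ΔH = −714 kJ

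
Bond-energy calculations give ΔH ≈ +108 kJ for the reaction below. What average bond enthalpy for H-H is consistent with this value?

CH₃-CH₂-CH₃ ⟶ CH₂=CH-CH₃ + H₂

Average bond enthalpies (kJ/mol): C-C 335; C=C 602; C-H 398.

Let D be the H-H bond energy.
Σ(broken) = 2×335 + 8×398 = 3854
Σ(formed) = 1×335 + 6×398 + 1×602 + 1×D = 3325 + D
ΔH = Σ(broken) − Σ(formed) = (3854) − (3325 + D) = +529 − D
Setting this equal to +108 kJ gives D = 421 kJ/mol.

D(H-H) ≈ 421 kJ/mol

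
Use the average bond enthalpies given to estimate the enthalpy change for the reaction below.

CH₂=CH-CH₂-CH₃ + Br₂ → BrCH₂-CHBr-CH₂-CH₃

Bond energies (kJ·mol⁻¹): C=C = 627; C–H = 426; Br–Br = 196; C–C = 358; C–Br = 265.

Bonds broken (reactants):
  Br–Br: 1 × 196 = 196
  C–C: 2 × 358 = 716
  C–H: 8 × 426 = 3408
  C=C: 1 × 627 = 627
  Σ(broken) = 4947 kJ
Bonds formed (products):
  C–Br: 2 × 265 = 530
  C–C: 3 × 358 = 1074
  C–H: 8 × 426 = 3408
  Σ(formed) = 5012 kJ
ΔH = Σ(broken) − Σ(formed) = 4947 − 5012 = −65 kJ

ΔH ≈ −65 kJ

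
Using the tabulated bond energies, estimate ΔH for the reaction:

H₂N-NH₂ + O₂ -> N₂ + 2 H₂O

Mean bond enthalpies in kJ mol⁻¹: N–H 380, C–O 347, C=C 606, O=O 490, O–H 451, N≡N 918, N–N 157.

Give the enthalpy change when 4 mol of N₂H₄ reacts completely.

ΔH = −2220 kJ

Bonds broken (reactants):
  N–H: 4 × 380 = 1520
  N–N: 1 × 157 = 157
  O=O: 1 × 490 = 490
  Σ(broken) = 2167 kJ
Bonds formed (products):
  N≡N: 1 × 918 = 918
  O–H: 4 × 451 = 1804
  Σ(formed) = 2722 kJ
ΔH = Σ(broken) − Σ(formed) = 2167 − 2722 = −555 kJ
For 4× the reaction as written: 4 × (−555) = −2220 kJ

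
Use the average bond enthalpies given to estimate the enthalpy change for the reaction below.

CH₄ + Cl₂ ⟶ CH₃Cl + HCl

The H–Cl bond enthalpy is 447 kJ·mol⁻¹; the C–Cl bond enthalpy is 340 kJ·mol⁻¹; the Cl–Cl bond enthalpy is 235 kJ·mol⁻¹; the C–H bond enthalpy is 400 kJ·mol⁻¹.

Bonds broken (reactants):
  C–H: 4 × 400 = 1600
  Cl–Cl: 1 × 235 = 235
  Σ(broken) = 1835 kJ
Bonds formed (products):
  C–Cl: 1 × 340 = 340
  C–H: 3 × 400 = 1200
  H–Cl: 1 × 447 = 447
  Σ(formed) = 1987 kJ
ΔH = Σ(broken) − Σ(formed) = 1835 − 1987 = −152 kJ

ΔH ≈ −152 kJ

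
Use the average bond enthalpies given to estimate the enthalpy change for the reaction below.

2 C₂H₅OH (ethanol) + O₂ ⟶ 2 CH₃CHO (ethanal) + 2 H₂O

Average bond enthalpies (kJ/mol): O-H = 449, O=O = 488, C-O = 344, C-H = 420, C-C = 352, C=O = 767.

ΔH ≈ −416 kJ

Bonds broken (reactants):
  C-C: 2 × 352 = 704
  C-H: 10 × 420 = 4200
  C-O: 2 × 344 = 688
  O-H: 2 × 449 = 898
  O=O: 1 × 488 = 488
  Σ(broken) = 6978 kJ
Bonds formed (products):
  C-C: 2 × 352 = 704
  C-H: 8 × 420 = 3360
  C=O: 2 × 767 = 1534
  O-H: 4 × 449 = 1796
  Σ(formed) = 7394 kJ
ΔH = Σ(broken) − Σ(formed) = 6978 − 7394 = −416 kJ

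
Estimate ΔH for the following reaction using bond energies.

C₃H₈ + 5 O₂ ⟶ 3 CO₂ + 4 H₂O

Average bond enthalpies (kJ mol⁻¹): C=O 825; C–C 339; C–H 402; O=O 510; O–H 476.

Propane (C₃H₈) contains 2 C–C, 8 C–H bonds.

ΔH ≈ −2314 kJ

Bonds broken (reactants):
  C–C: 2 × 339 = 678
  C–H: 8 × 402 = 3216
  O=O: 5 × 510 = 2550
  Σ(broken) = 6444 kJ
Bonds formed (products):
  C=O: 6 × 825 = 4950
  O–H: 8 × 476 = 3808
  Σ(formed) = 8758 kJ
ΔH = Σ(broken) − Σ(formed) = 6444 − 8758 = −2314 kJ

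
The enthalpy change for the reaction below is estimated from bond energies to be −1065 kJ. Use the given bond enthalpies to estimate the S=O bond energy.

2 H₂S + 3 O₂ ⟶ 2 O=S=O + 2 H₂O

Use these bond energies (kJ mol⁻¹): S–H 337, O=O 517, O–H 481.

Let D be the S=O bond energy.
Σ(broken) = 3×517 + 4×337 = 2899
Σ(formed) = 4×481 + 4×D = 1924 + 4D
ΔH = Σ(broken) − Σ(formed) = (2899) − (1924 + 4D) = +975 − 4D
Setting this equal to −1065 kJ gives 4D = 2040, so D = 510 kJ/mol.

D(S=O) ≈ 510 kJ/mol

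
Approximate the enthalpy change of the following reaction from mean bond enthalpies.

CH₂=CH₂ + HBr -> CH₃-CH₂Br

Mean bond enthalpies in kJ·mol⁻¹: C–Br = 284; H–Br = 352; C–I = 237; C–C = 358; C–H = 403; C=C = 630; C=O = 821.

Bonds broken (reactants):
  C–H: 4 × 403 = 1612
  C=C: 1 × 630 = 630
  H–Br: 1 × 352 = 352
  Σ(broken) = 2594 kJ
Bonds formed (products):
  C–Br: 1 × 284 = 284
  C–C: 1 × 358 = 358
  C–H: 5 × 403 = 2015
  Σ(formed) = 2657 kJ
ΔH = Σ(broken) − Σ(formed) = 2594 − 2657 = −63 kJ

ΔH ≈ −63 kJ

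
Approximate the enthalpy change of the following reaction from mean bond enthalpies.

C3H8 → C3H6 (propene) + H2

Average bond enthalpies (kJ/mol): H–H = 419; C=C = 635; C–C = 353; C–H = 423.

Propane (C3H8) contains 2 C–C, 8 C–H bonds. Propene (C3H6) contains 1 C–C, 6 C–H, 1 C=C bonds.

ΔH ≈ +145 kJ

Bonds broken (reactants):
  C–C: 2 × 353 = 706
  C–H: 8 × 423 = 3384
  Σ(broken) = 4090 kJ
Bonds formed (products):
  C–C: 1 × 353 = 353
  C–H: 6 × 423 = 2538
  C=C: 1 × 635 = 635
  H–H: 1 × 419 = 419
  Σ(formed) = 3945 kJ
ΔH = Σ(broken) − Σ(formed) = 4090 − 3945 = +145 kJ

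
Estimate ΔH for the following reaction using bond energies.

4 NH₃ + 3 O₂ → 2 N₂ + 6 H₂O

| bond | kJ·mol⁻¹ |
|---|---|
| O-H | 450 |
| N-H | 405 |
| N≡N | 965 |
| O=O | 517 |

ΔH ≈ −919 kJ

Bonds broken (reactants):
  N-H: 12 × 405 = 4860
  O=O: 3 × 517 = 1551
  Σ(broken) = 6411 kJ
Bonds formed (products):
  N≡N: 2 × 965 = 1930
  O-H: 12 × 450 = 5400
  Σ(formed) = 7330 kJ
ΔH = Σ(broken) − Σ(formed) = 6411 − 7330 = −919 kJ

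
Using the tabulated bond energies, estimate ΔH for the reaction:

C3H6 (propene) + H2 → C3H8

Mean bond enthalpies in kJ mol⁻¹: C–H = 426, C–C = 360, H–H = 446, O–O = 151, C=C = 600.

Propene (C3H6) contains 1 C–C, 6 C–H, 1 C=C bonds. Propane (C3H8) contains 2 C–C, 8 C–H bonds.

Bonds broken (reactants):
  C–C: 1 × 360 = 360
  C–H: 6 × 426 = 2556
  C=C: 1 × 600 = 600
  H–H: 1 × 446 = 446
  Σ(broken) = 3962 kJ
Bonds formed (products):
  C–C: 2 × 360 = 720
  C–H: 8 × 426 = 3408
  Σ(formed) = 4128 kJ
ΔH = Σ(broken) − Σ(formed) = 3962 − 4128 = −166 kJ

ΔH ≈ −166 kJ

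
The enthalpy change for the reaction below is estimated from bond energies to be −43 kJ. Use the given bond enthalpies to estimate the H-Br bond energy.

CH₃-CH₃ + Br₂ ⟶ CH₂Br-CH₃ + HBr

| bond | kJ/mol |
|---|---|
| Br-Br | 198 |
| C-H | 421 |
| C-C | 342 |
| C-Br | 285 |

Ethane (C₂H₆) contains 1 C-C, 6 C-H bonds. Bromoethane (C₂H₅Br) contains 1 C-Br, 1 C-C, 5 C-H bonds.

D(H-Br) ≈ 377 kJ/mol

Let D be the H-Br bond energy.
Σ(broken) = 1×198 + 1×342 + 6×421 = 3066
Σ(formed) = 1×285 + 1×342 + 5×421 + 1×D = 2732 + D
ΔH = Σ(broken) − Σ(formed) = (3066) − (2732 + D) = +334 − D
Setting this equal to −43 kJ gives D = 377 kJ/mol.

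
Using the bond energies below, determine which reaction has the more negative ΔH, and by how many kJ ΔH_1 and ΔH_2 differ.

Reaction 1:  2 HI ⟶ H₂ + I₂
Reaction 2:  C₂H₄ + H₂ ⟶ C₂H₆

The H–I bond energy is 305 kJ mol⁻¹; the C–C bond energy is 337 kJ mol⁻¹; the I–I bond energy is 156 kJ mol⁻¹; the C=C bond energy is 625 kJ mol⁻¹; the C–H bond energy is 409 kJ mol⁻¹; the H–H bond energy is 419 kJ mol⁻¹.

Reaction 2, by 146 kJ

Reaction 1:
  Bonds broken (reactants):
    H–I: 2 × 305 = 610
    Σ(broken) = 610 kJ
  Bonds formed (products):
    H–H: 1 × 419 = 419
    I–I: 1 × 156 = 156
    Σ(formed) = 575 kJ
  ΔH_1 = 610 − 575 = +35 kJ
Reaction 2:
  Bonds broken (reactants):
    C–H: 4 × 409 = 1636
    C=C: 1 × 625 = 625
    H–H: 1 × 419 = 419
    Σ(broken) = 2680 kJ
  Bonds formed (products):
    C–C: 1 × 337 = 337
    C–H: 6 × 409 = 2454
    Σ(formed) = 2791 kJ
  ΔH_2 = 2680 − 2791 = −111 kJ
ΔH_1 − ΔH_2 = +146 kJ, so reaction 2 has the more negative ΔH; |ΔH_1 − ΔH_2| = 146 kJ.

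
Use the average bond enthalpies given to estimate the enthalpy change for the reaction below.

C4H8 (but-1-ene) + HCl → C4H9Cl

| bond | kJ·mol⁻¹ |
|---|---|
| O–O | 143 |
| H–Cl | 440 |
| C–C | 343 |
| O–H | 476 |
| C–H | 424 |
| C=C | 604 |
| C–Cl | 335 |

Bonds broken (reactants):
  C–C: 2 × 343 = 686
  C–H: 8 × 424 = 3392
  C=C: 1 × 604 = 604
  H–Cl: 1 × 440 = 440
  Σ(broken) = 5122 kJ
Bonds formed (products):
  C–C: 3 × 343 = 1029
  C–Cl: 1 × 335 = 335
  C–H: 9 × 424 = 3816
  Σ(formed) = 5180 kJ
ΔH = Σ(broken) − Σ(formed) = 5122 − 5180 = −58 kJ

ΔH ≈ −58 kJ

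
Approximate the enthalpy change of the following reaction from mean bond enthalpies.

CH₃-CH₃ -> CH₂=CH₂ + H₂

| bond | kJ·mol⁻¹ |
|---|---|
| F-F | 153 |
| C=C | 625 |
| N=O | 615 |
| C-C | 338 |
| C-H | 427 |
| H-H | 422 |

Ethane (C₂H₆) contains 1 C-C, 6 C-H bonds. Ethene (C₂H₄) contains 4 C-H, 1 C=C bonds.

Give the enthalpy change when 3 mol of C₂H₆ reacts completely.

Bonds broken (reactants):
  C-C: 1 × 338 = 338
  C-H: 6 × 427 = 2562
  Σ(broken) = 2900 kJ
Bonds formed (products):
  C-H: 4 × 427 = 1708
  C=C: 1 × 625 = 625
  H-H: 1 × 422 = 422
  Σ(formed) = 2755 kJ
ΔH = Σ(broken) − Σ(formed) = 2900 − 2755 = +145 kJ
For 3× the reaction as written: 3 × (+145) = +435 kJ

ΔH = +435 kJ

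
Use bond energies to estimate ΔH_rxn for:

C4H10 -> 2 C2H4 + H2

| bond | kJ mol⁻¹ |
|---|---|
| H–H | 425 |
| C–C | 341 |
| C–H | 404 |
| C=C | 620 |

ΔH ≈ +166 kJ

Bonds broken (reactants):
  C–C: 3 × 341 = 1023
  C–H: 10 × 404 = 4040
  Σ(broken) = 5063 kJ
Bonds formed (products):
  C–H: 8 × 404 = 3232
  C=C: 2 × 620 = 1240
  H–H: 1 × 425 = 425
  Σ(formed) = 4897 kJ
ΔH = Σ(broken) − Σ(formed) = 5063 − 4897 = +166 kJ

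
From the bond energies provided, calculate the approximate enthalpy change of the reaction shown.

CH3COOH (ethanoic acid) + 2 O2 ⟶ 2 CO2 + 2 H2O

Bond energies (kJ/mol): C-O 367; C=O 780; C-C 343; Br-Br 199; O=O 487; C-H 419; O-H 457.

Bonds broken (reactants):
  C-C: 1 × 343 = 343
  C-H: 3 × 419 = 1257
  C-O: 1 × 367 = 367
  C=O: 1 × 780 = 780
  O-H: 1 × 457 = 457
  O=O: 2 × 487 = 974
  Σ(broken) = 4178 kJ
Bonds formed (products):
  C=O: 4 × 780 = 3120
  O-H: 4 × 457 = 1828
  Σ(formed) = 4948 kJ
ΔH = Σ(broken) − Σ(formed) = 4178 − 4948 = −770 kJ

ΔH ≈ −770 kJ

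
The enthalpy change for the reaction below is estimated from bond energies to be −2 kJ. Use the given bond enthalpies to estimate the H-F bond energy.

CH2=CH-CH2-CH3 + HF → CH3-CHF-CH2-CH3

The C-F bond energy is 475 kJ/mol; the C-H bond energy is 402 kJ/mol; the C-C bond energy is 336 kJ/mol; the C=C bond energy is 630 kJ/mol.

Let D be the H-F bond energy.
Σ(broken) = 2×336 + 8×402 + 1×630 + 1×D = 4518 + D
Σ(formed) = 3×336 + 1×475 + 9×402 = 5101
ΔH = Σ(broken) − Σ(formed) = (4518 + D) − (5101) = −583 + D
Setting this equal to −2 kJ gives D = 581 kJ/mol.

D(H-F) ≈ 581 kJ/mol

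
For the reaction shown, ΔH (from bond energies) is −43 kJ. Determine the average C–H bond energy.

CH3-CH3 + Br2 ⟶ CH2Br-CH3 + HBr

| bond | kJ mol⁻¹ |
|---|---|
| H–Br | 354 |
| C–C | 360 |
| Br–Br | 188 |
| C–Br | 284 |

Let D be the C–H bond energy.
Σ(broken) = 1×188 + 1×360 + 6×D = 548 + 6D
Σ(formed) = 1×284 + 1×360 + 5×D + 1×354 = 998 + 5D
ΔH = Σ(broken) − Σ(formed) = (548 + 6D) − (998 + 5D) = −450 + D
Setting this equal to −43 kJ gives D = 407 kJ/mol.

D(C–H) ≈ 407 kJ/mol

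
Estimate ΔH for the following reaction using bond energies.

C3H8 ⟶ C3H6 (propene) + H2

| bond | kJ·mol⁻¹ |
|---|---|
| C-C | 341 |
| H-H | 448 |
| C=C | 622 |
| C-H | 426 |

ΔH ≈ +123 kJ

Bonds broken (reactants):
  C-C: 2 × 341 = 682
  C-H: 8 × 426 = 3408
  Σ(broken) = 4090 kJ
Bonds formed (products):
  C-C: 1 × 341 = 341
  C-H: 6 × 426 = 2556
  C=C: 1 × 622 = 622
  H-H: 1 × 448 = 448
  Σ(formed) = 3967 kJ
ΔH = Σ(broken) − Σ(formed) = 4090 − 3967 = +123 kJ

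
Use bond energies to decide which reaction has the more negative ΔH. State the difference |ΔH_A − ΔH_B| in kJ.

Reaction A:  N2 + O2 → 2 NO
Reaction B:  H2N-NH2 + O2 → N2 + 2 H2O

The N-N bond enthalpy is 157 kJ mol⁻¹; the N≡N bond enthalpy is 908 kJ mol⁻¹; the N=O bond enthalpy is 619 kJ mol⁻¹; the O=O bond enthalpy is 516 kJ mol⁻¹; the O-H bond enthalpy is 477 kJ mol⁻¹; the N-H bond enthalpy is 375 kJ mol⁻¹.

Reaction A:
  Bonds broken (reactants):
    N≡N: 1 × 908 = 908
    O=O: 1 × 516 = 516
    Σ(broken) = 1424 kJ
  Bonds formed (products):
    N=O: 2 × 619 = 1238
    Σ(formed) = 1238 kJ
  ΔH_A = 1424 − 1238 = +186 kJ
Reaction B:
  Bonds broken (reactants):
    N-H: 4 × 375 = 1500
    N-N: 1 × 157 = 157
    O=O: 1 × 516 = 516
    Σ(broken) = 2173 kJ
  Bonds formed (products):
    N≡N: 1 × 908 = 908
    O-H: 4 × 477 = 1908
    Σ(formed) = 2816 kJ
  ΔH_B = 2173 − 2816 = −643 kJ
ΔH_A − ΔH_B = +829 kJ, so reaction B has the more negative ΔH; |ΔH_A − ΔH_B| = 829 kJ.

Reaction B, by 829 kJ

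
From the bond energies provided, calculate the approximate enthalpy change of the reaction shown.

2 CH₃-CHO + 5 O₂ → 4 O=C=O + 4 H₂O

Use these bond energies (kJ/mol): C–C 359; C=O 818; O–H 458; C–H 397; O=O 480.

ΔH ≈ −2278 kJ

Bonds broken (reactants):
  C–C: 2 × 359 = 718
  C–H: 8 × 397 = 3176
  C=O: 2 × 818 = 1636
  O=O: 5 × 480 = 2400
  Σ(broken) = 7930 kJ
Bonds formed (products):
  C=O: 8 × 818 = 6544
  O–H: 8 × 458 = 3664
  Σ(formed) = 10208 kJ
ΔH = Σ(broken) − Σ(formed) = 7930 − 10208 = −2278 kJ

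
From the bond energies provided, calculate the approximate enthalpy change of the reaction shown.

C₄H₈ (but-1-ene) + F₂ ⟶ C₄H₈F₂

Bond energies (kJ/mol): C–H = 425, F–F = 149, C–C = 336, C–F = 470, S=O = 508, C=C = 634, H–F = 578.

Bonds broken (reactants):
  C–C: 2 × 336 = 672
  C–H: 8 × 425 = 3400
  C=C: 1 × 634 = 634
  F–F: 1 × 149 = 149
  Σ(broken) = 4855 kJ
Bonds formed (products):
  C–C: 3 × 336 = 1008
  C–F: 2 × 470 = 940
  C–H: 8 × 425 = 3400
  Σ(formed) = 5348 kJ
ΔH = Σ(broken) − Σ(formed) = 4855 − 5348 = −493 kJ

ΔH ≈ −493 kJ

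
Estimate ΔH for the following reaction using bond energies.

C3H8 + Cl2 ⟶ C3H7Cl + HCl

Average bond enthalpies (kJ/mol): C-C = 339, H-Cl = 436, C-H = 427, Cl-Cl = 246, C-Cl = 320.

Bonds broken (reactants):
  C-C: 2 × 339 = 678
  C-H: 8 × 427 = 3416
  Cl-Cl: 1 × 246 = 246
  Σ(broken) = 4340 kJ
Bonds formed (products):
  C-C: 2 × 339 = 678
  C-Cl: 1 × 320 = 320
  C-H: 7 × 427 = 2989
  H-Cl: 1 × 436 = 436
  Σ(formed) = 4423 kJ
ΔH = Σ(broken) − Σ(formed) = 4340 − 4423 = −83 kJ

ΔH ≈ −83 kJ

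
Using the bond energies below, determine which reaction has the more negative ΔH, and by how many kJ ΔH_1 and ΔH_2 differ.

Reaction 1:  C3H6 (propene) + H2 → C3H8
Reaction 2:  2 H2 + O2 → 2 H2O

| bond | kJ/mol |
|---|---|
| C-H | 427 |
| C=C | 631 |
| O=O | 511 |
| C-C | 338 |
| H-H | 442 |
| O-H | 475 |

Reaction 2, by 386 kJ

Reaction 1:
  Bonds broken (reactants):
    C-C: 1 × 338 = 338
    C-H: 6 × 427 = 2562
    C=C: 1 × 631 = 631
    H-H: 1 × 442 = 442
    Σ(broken) = 3973 kJ
  Bonds formed (products):
    C-C: 2 × 338 = 676
    C-H: 8 × 427 = 3416
    Σ(formed) = 4092 kJ
  ΔH_1 = 3973 − 4092 = −119 kJ
Reaction 2:
  Bonds broken (reactants):
    H-H: 2 × 442 = 884
    O=O: 1 × 511 = 511
    Σ(broken) = 1395 kJ
  Bonds formed (products):
    O-H: 4 × 475 = 1900
    Σ(formed) = 1900 kJ
  ΔH_2 = 1395 − 1900 = −505 kJ
ΔH_1 − ΔH_2 = +386 kJ, so reaction 2 has the more negative ΔH; |ΔH_1 − ΔH_2| = 386 kJ.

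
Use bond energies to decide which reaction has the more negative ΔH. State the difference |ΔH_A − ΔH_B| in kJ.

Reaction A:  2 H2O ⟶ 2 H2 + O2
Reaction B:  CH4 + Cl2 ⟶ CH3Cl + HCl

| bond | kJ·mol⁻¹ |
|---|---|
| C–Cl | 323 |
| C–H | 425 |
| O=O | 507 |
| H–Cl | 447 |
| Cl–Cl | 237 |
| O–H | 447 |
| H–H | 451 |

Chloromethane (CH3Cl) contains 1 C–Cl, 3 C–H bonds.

Reaction A:
  Bonds broken (reactants):
    O–H: 4 × 447 = 1788
    Σ(broken) = 1788 kJ
  Bonds formed (products):
    H–H: 2 × 451 = 902
    O=O: 1 × 507 = 507
    Σ(formed) = 1409 kJ
  ΔH_A = 1788 − 1409 = +379 kJ
Reaction B:
  Bonds broken (reactants):
    C–H: 4 × 425 = 1700
    Cl–Cl: 1 × 237 = 237
    Σ(broken) = 1937 kJ
  Bonds formed (products):
    C–Cl: 1 × 323 = 323
    C–H: 3 × 425 = 1275
    H–Cl: 1 × 447 = 447
    Σ(formed) = 2045 kJ
  ΔH_B = 1937 − 2045 = −108 kJ
ΔH_A − ΔH_B = +487 kJ, so reaction B has the more negative ΔH; |ΔH_A − ΔH_B| = 487 kJ.

Reaction B, by 487 kJ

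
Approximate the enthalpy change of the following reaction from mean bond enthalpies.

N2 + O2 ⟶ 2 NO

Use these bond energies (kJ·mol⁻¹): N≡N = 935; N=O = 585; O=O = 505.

Bonds broken (reactants):
  N≡N: 1 × 935 = 935
  O=O: 1 × 505 = 505
  Σ(broken) = 1440 kJ
Bonds formed (products):
  N=O: 2 × 585 = 1170
  Σ(formed) = 1170 kJ
ΔH = Σ(broken) − Σ(formed) = 1440 − 1170 = +270 kJ

ΔH ≈ +270 kJ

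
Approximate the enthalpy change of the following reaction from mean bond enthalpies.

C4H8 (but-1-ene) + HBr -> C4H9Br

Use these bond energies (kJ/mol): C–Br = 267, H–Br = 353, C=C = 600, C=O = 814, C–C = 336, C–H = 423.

ΔH ≈ −73 kJ

Bonds broken (reactants):
  C–C: 2 × 336 = 672
  C–H: 8 × 423 = 3384
  C=C: 1 × 600 = 600
  H–Br: 1 × 353 = 353
  Σ(broken) = 5009 kJ
Bonds formed (products):
  C–Br: 1 × 267 = 267
  C–C: 3 × 336 = 1008
  C–H: 9 × 423 = 3807
  Σ(formed) = 5082 kJ
ΔH = Σ(broken) − Σ(formed) = 5009 − 5082 = −73 kJ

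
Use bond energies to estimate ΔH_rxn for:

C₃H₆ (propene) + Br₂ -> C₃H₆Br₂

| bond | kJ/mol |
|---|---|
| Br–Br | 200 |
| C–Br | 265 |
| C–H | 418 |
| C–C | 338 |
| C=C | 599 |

ΔH ≈ −69 kJ

Bonds broken (reactants):
  Br–Br: 1 × 200 = 200
  C–C: 1 × 338 = 338
  C–H: 6 × 418 = 2508
  C=C: 1 × 599 = 599
  Σ(broken) = 3645 kJ
Bonds formed (products):
  C–Br: 2 × 265 = 530
  C–C: 2 × 338 = 676
  C–H: 6 × 418 = 2508
  Σ(formed) = 3714 kJ
ΔH = Σ(broken) − Σ(formed) = 3645 − 3714 = −69 kJ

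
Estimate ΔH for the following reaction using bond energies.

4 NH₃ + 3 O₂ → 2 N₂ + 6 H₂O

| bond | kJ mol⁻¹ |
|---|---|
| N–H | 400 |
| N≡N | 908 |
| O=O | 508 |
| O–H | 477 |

ΔH ≈ −1216 kJ

Bonds broken (reactants):
  N–H: 12 × 400 = 4800
  O=O: 3 × 508 = 1524
  Σ(broken) = 6324 kJ
Bonds formed (products):
  N≡N: 2 × 908 = 1816
  O–H: 12 × 477 = 5724
  Σ(formed) = 7540 kJ
ΔH = Σ(broken) − Σ(formed) = 6324 − 7540 = −1216 kJ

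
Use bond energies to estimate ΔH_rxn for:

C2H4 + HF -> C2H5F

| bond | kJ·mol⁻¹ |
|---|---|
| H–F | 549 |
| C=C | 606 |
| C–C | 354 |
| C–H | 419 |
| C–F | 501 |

Bonds broken (reactants):
  C–H: 4 × 419 = 1676
  C=C: 1 × 606 = 606
  H–F: 1 × 549 = 549
  Σ(broken) = 2831 kJ
Bonds formed (products):
  C–C: 1 × 354 = 354
  C–F: 1 × 501 = 501
  C–H: 5 × 419 = 2095
  Σ(formed) = 2950 kJ
ΔH = Σ(broken) − Σ(formed) = 2831 − 2950 = −119 kJ

ΔH ≈ −119 kJ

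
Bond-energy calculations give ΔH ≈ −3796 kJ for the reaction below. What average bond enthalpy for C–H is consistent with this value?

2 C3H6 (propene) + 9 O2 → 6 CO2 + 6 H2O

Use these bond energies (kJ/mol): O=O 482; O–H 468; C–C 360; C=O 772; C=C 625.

Let D be the C–H bond energy.
Σ(broken) = 2×360 + 12×D + 2×625 + 9×482 = 6308 + 12D
Σ(formed) = 12×772 + 12×468 = 14880
ΔH = Σ(broken) − Σ(formed) = (6308 + 12D) − (14880) = −8572 + 12D
Setting this equal to −3796 kJ gives 12D = 4776, so D = 398 kJ/mol.

D(C–H) ≈ 398 kJ/mol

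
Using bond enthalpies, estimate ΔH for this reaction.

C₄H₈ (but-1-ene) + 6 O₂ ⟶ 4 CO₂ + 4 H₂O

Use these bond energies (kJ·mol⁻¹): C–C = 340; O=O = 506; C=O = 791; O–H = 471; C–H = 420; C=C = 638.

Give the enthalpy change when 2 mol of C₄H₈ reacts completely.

Bonds broken (reactants):
  C–C: 2 × 340 = 680
  C–H: 8 × 420 = 3360
  C=C: 1 × 638 = 638
  O=O: 6 × 506 = 3036
  Σ(broken) = 7714 kJ
Bonds formed (products):
  C=O: 8 × 791 = 6328
  O–H: 8 × 471 = 3768
  Σ(formed) = 10096 kJ
ΔH = Σ(broken) − Σ(formed) = 7714 − 10096 = −2382 kJ
For 2× the reaction as written: 2 × (−2382) = −4764 kJ

ΔH = −4764 kJ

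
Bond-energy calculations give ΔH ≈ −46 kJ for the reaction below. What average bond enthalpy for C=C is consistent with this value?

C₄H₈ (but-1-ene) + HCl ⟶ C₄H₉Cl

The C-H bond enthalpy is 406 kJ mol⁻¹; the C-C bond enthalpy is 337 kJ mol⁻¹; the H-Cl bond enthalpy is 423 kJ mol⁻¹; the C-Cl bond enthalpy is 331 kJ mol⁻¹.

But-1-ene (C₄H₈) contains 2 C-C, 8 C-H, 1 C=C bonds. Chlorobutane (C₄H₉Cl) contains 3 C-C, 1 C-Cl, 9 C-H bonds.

D(C=C) ≈ 605 kJ/mol

Let D be the C=C bond energy.
Σ(broken) = 2×337 + 8×406 + 1×D + 1×423 = 4345 + D
Σ(formed) = 3×337 + 1×331 + 9×406 = 4996
ΔH = Σ(broken) − Σ(formed) = (4345 + D) − (4996) = −651 + D
Setting this equal to −46 kJ gives D = 605 kJ/mol.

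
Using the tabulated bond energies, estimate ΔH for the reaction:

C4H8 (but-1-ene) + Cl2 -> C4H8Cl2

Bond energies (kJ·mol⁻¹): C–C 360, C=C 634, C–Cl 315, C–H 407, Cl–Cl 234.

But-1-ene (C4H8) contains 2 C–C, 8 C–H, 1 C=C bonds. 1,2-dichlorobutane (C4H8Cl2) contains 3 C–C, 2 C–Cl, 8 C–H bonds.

ΔH ≈ −122 kJ

Bonds broken (reactants):
  C–C: 2 × 360 = 720
  C–H: 8 × 407 = 3256
  C=C: 1 × 634 = 634
  Cl–Cl: 1 × 234 = 234
  Σ(broken) = 4844 kJ
Bonds formed (products):
  C–C: 3 × 360 = 1080
  C–Cl: 2 × 315 = 630
  C–H: 8 × 407 = 3256
  Σ(formed) = 4966 kJ
ΔH = Σ(broken) − Σ(formed) = 4844 − 4966 = −122 kJ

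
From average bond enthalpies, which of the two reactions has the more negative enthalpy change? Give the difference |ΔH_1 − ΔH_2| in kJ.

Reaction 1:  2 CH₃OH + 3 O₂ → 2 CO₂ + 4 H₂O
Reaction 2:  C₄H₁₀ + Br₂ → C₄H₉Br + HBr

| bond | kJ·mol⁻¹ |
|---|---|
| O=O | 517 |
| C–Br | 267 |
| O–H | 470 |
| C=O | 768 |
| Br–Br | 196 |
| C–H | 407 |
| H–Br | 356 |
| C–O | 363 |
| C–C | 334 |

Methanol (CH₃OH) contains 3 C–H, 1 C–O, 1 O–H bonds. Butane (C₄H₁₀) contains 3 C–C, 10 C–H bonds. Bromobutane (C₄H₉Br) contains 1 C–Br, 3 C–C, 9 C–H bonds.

Reaction 1:
  Bonds broken (reactants):
    C–H: 6 × 407 = 2442
    C–O: 2 × 363 = 726
    O–H: 2 × 470 = 940
    O=O: 3 × 517 = 1551
    Σ(broken) = 5659 kJ
  Bonds formed (products):
    C=O: 4 × 768 = 3072
    O–H: 8 × 470 = 3760
    Σ(formed) = 6832 kJ
  ΔH_1 = 5659 − 6832 = −1173 kJ
Reaction 2:
  Bonds broken (reactants):
    Br–Br: 1 × 196 = 196
    C–C: 3 × 334 = 1002
    C–H: 10 × 407 = 4070
    Σ(broken) = 5268 kJ
  Bonds formed (products):
    C–Br: 1 × 267 = 267
    C–C: 3 × 334 = 1002
    C–H: 9 × 407 = 3663
    H–Br: 1 × 356 = 356
    Σ(formed) = 5288 kJ
  ΔH_2 = 5268 − 5288 = −20 kJ
ΔH_1 − ΔH_2 = −1153 kJ, so reaction 1 has the more negative ΔH; |ΔH_1 − ΔH_2| = 1153 kJ.

Reaction 1, by 1153 kJ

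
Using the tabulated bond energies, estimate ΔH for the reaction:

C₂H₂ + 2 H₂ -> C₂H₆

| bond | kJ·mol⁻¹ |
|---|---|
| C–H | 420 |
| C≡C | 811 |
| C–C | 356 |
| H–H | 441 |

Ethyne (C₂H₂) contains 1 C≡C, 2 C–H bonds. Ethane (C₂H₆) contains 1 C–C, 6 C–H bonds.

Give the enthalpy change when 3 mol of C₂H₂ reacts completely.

ΔH = −1029 kJ

Bonds broken (reactants):
  C≡C: 1 × 811 = 811
  C–H: 2 × 420 = 840
  H–H: 2 × 441 = 882
  Σ(broken) = 2533 kJ
Bonds formed (products):
  C–C: 1 × 356 = 356
  C–H: 6 × 420 = 2520
  Σ(formed) = 2876 kJ
ΔH = Σ(broken) − Σ(formed) = 2533 − 2876 = −343 kJ
For 3× the reaction as written: 3 × (−343) = −1029 kJ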